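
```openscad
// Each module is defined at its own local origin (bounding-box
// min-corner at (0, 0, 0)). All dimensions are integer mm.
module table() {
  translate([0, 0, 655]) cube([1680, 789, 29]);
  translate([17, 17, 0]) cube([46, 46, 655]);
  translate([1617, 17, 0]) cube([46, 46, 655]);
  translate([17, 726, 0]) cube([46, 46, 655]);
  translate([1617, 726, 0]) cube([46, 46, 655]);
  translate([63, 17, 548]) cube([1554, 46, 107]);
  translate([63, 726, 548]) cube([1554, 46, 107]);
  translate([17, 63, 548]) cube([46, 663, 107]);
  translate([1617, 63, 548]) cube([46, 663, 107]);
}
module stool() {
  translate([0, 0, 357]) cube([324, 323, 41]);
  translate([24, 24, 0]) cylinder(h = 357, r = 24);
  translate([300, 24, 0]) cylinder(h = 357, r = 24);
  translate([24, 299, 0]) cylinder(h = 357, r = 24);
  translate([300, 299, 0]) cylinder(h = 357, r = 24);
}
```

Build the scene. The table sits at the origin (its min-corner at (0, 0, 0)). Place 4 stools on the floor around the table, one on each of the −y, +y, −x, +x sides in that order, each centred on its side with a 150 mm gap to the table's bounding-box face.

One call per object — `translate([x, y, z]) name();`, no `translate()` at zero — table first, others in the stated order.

table();
translate([678, -473, 0]) stool();
translate([678, 939, 0]) stool();
translate([-474, 233, 0]) stool();
translate([1830, 233, 0]) stool();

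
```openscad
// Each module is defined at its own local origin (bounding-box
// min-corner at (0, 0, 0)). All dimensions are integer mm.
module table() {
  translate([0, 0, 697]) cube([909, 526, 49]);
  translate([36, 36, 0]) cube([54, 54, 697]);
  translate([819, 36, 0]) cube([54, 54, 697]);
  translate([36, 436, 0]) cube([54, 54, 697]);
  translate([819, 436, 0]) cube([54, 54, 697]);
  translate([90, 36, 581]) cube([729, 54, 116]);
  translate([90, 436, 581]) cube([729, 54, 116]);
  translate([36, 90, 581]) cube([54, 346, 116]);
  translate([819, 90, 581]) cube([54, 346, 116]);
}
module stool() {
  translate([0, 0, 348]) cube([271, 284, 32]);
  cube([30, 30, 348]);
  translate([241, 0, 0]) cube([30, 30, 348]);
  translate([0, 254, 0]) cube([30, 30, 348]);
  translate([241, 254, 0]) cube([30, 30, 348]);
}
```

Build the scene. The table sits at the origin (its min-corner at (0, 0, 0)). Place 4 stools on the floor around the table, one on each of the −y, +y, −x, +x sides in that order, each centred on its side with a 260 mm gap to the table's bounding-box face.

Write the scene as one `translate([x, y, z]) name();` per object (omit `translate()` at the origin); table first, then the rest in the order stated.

table();
translate([319, -544, 0]) stool();
translate([319, 786, 0]) stool();
translate([-531, 121, 0]) stool();
translate([1169, 121, 0]) stool();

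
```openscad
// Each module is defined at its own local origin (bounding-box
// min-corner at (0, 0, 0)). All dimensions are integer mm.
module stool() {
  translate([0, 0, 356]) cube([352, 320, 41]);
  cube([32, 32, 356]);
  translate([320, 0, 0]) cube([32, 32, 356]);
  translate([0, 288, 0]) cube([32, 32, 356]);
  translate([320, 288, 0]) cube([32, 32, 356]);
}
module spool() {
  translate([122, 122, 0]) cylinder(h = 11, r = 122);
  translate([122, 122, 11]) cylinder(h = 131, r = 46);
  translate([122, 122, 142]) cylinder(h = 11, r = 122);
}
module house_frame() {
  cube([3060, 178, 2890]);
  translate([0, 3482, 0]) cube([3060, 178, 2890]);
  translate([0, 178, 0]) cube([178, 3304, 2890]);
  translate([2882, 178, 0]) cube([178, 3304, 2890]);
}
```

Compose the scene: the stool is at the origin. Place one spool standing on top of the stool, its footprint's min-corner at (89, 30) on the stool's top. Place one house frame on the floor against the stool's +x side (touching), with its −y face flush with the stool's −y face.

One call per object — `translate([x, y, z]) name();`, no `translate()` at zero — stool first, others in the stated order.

stool();
translate([89, 30, 397]) spool();
translate([352, 0, 0]) house_frame();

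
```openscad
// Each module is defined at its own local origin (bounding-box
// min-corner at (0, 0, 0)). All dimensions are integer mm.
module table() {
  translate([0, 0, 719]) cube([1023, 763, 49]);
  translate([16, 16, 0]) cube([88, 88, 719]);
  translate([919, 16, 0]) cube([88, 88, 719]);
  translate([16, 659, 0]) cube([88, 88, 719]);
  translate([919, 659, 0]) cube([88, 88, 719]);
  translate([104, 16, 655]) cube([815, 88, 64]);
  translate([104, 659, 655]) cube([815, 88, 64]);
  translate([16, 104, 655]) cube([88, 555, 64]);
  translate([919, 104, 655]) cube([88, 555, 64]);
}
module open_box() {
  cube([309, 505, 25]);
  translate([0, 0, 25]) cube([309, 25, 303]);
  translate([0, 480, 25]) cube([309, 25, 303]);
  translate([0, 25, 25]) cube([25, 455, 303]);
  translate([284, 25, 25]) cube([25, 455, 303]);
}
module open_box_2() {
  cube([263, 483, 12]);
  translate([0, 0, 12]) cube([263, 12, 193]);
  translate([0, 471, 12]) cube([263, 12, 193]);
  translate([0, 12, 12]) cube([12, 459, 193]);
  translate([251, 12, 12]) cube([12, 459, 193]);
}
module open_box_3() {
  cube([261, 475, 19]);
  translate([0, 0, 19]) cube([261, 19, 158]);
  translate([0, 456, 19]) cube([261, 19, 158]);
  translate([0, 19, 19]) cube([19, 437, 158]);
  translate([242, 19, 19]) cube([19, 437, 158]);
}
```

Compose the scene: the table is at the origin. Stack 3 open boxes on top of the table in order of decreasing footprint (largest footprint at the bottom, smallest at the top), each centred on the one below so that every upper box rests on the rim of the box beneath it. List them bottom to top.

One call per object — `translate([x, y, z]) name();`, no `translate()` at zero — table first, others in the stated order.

table();
translate([357, 129, 768]) open_box();
translate([380, 140, 1096]) open_box_2();
translate([381, 144, 1301]) open_box_3();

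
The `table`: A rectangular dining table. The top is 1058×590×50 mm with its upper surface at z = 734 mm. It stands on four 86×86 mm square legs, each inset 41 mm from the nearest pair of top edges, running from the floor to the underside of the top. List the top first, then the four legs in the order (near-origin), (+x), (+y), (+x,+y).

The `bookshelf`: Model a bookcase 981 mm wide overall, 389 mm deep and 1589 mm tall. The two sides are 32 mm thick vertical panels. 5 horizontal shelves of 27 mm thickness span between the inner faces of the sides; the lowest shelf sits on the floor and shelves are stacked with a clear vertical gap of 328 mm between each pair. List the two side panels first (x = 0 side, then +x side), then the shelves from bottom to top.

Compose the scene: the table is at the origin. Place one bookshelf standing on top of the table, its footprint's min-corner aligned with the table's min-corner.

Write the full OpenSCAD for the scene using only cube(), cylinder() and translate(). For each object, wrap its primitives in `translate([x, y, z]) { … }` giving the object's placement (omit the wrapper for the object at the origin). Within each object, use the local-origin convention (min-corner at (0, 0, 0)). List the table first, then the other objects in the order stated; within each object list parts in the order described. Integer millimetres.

translate([0, 0, 684]) cube([1058, 590, 50]);
translate([41, 41, 0]) cube([86, 86, 684]);
translate([931, 41, 0]) cube([86, 86, 684]);
translate([41, 463, 0]) cube([86, 86, 684]);
translate([931, 463, 0]) cube([86, 86, 684]);
translate([0, 0, 734]) {
  cube([32, 389, 1589]);
  translate([949, 0, 0]) cube([32, 389, 1589]);
  translate([32, 0, 0]) cube([917, 389, 27]);
  translate([32, 0, 355]) cube([917, 389, 27]);
  translate([32, 0, 710]) cube([917, 389, 27]);
  translate([32, 0, 1065]) cube([917, 389, 27]);
  translate([32, 0, 1420]) cube([917, 389, 27]);
}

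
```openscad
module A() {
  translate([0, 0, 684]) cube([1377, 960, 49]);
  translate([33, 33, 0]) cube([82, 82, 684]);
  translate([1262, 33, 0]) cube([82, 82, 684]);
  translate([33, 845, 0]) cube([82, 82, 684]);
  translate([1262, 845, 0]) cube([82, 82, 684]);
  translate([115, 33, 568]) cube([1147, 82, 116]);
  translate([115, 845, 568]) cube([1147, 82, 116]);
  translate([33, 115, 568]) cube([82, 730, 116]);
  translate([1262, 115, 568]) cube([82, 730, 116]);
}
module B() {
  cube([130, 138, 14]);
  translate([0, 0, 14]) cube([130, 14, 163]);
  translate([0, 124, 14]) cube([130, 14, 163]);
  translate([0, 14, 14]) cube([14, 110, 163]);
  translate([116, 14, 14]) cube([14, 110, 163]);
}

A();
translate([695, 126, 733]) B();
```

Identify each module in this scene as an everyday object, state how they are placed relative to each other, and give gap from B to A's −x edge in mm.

A is a table. B is an open box. The open box is on top of the table. The gap from the open box to the table's −x edge is 695 mm.

The open box's min-x is at 695; the table's min-x is 0; gap = 695 mm.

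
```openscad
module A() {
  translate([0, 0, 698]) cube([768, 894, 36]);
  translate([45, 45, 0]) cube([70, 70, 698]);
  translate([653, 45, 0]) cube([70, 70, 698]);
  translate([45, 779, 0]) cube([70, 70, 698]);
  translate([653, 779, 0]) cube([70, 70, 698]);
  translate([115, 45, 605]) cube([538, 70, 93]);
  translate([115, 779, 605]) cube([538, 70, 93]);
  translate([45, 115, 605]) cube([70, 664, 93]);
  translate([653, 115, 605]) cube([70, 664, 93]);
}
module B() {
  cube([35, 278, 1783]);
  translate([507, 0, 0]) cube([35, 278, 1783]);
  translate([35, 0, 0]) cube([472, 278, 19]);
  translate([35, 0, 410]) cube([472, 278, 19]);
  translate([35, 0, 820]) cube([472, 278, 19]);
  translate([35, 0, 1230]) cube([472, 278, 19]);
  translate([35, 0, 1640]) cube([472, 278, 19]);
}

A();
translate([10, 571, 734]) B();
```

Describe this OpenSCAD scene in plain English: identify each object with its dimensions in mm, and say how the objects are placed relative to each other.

A is a table with a 768×894 mm rectangular top, 36 mm thick, top surface at z = 734 mm, supported by four 70×70 mm square legs, each inset 45 mm from the nearest pair of top edges, running from the floor. Four apron rails, 70 mm thick and 93 mm tall, run between adjacent legs with their top edges flush with the underside of the top and their outer faces flush with the legs' outer faces.

B is a bookshelf 542 mm wide overall, 278 mm deep and 1783 mm tall. The two sides are 35 mm thick vertical panels. 5 horizontal shelves of 19 mm thickness span between the inner faces of the sides; the lowest shelf sits on the floor and shelves are stacked with a clear vertical gap of 391 mm between each pair.

The bookshelf is on top of the table.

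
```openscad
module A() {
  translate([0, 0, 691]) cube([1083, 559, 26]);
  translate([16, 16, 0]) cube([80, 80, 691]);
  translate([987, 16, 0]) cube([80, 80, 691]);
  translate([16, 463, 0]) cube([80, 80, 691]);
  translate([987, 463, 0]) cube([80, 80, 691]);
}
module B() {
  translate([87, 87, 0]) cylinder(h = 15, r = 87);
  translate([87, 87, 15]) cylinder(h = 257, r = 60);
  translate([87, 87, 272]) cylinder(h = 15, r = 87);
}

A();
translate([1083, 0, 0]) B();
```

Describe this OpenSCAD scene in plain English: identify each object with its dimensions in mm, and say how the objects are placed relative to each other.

A is a table with a 1083×559 mm rectangular top, 26 mm thick, top surface at z = 717 mm, supported by four 80×80 mm square legs, each inset 16 mm from the nearest pair of top edges, running from the floor.

B is a spool: two coaxial disc flanges of radius 87 mm and thickness 15 mm, joined by a core cylinder of radius 60 mm and height 257 mm. The lower flange rests on z = 0 and the three cylinders share a vertical axis.

The spool is against the table's +x side, with their −y faces flush.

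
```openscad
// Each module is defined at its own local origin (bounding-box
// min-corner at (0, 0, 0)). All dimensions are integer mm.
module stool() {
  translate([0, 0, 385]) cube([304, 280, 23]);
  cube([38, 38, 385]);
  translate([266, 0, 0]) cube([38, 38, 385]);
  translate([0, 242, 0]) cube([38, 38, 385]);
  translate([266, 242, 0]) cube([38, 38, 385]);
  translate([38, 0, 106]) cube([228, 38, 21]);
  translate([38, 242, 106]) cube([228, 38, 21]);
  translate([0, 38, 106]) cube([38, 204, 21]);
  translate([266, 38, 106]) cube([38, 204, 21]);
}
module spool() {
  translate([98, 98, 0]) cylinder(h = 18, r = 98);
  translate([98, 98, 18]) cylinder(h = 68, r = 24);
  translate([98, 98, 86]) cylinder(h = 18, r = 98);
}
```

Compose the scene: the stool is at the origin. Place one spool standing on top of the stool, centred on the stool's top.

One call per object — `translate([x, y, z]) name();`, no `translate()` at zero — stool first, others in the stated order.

stool();
translate([54, 42, 408]) spool();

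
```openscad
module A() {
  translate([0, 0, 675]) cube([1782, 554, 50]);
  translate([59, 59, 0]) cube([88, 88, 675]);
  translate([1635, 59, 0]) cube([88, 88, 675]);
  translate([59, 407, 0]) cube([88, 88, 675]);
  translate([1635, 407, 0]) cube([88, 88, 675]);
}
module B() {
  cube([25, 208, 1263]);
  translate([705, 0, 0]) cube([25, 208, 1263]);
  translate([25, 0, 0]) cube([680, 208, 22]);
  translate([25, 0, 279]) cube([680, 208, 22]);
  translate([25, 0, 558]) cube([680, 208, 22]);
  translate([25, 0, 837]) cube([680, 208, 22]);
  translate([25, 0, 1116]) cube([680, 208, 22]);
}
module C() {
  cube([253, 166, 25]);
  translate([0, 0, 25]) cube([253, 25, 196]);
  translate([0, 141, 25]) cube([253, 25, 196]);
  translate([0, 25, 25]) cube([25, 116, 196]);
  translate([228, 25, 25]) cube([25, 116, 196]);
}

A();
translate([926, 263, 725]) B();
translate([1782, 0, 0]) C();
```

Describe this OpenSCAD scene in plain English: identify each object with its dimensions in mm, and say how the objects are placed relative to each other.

A is a table: top 1782 mm (x) × 554 mm (y), 50 mm thick, upper face at z = 725 mm, on four 88×88 mm square legs, each inset 59 mm from the nearest pair of top edges, running from z = 0 to the bottom of the top.

B is a bookshelf 730 mm wide overall, 208 mm deep and 1263 mm tall. The two sides are 25 mm thick vertical panels. 5 horizontal shelves of 22 mm thickness span between the inner faces of the sides; the lowest shelf sits on the floor and shelves are stacked with a clear vertical gap of 257 mm between each pair.

C is an open storage box with external size 253×166×221 mm and wall thickness 25 mm (the base is also 25 mm thick). The base covers the whole footprint; the four walls stand on the base, with the y-facing walls full-width and the x-facing walls fitting between their inner faces.

The bookshelf is on top of the table. The open box is against the table's +x side, with their −y faces flush.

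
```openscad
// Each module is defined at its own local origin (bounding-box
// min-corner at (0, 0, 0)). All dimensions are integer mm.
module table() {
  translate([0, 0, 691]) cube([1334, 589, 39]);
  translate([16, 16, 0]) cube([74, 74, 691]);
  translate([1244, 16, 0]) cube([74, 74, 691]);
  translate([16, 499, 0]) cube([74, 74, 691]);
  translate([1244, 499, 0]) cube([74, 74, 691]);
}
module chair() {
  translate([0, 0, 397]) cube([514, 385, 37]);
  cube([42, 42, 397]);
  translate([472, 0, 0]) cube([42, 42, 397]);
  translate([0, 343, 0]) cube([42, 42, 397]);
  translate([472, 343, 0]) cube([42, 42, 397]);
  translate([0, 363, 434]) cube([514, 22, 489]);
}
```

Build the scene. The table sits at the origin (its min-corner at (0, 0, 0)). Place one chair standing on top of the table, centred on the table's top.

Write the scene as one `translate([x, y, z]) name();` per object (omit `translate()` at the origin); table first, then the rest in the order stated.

table();
translate([410, 102, 730]) chair();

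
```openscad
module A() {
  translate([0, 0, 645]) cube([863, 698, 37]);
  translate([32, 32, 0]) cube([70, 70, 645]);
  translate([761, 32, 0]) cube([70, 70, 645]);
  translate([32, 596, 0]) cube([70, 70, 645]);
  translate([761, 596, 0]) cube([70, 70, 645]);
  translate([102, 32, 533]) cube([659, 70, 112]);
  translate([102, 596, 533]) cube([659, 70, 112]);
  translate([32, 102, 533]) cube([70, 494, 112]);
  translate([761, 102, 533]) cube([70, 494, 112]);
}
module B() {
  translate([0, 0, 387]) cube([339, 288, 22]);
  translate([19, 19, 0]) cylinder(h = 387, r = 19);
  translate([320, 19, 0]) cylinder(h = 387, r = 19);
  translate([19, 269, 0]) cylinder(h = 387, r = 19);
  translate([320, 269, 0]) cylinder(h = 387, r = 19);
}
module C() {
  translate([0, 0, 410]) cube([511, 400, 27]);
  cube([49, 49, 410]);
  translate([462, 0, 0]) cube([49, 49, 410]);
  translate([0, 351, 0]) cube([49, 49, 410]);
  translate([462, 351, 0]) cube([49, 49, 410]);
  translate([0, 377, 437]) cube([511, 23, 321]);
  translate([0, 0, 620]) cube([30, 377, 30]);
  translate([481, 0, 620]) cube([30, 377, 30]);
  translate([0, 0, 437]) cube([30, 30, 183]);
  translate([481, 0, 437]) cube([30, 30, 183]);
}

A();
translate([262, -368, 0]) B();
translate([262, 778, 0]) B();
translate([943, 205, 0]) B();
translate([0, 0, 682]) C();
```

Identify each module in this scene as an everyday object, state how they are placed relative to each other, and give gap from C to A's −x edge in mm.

The chair's min-x is at 0; the table's min-x is 0; gap = 0 mm.

A is a table. B is a stool. C is a chair. Three stools sit around the table at the −y, +y, +x sides. The chair is on top of the table. The gap from the chair to the table's −x edge is 0 mm.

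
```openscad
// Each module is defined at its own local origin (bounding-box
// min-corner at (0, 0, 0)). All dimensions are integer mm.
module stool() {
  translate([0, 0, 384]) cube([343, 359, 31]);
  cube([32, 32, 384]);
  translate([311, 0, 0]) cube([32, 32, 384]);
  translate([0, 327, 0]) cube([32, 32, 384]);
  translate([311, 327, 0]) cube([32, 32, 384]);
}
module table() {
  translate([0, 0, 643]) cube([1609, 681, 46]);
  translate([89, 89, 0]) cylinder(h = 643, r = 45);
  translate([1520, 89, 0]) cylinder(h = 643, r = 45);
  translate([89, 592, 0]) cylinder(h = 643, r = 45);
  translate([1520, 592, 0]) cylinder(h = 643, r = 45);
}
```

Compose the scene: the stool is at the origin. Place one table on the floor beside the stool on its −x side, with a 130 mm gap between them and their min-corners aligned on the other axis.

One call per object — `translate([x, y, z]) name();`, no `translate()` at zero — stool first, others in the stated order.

stool();
translate([-1739, 0, 0]) table();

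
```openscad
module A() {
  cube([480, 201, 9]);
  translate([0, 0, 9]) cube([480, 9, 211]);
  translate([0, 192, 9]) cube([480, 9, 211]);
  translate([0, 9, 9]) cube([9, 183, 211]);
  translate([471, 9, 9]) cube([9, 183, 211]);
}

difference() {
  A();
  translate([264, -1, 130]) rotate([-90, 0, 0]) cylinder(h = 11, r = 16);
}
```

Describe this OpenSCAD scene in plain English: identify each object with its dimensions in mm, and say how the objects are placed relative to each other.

A is an open-topped rectangular box: outside dimensions 480×201×220 mm, with a uniform wall and base thickness of 9 mm. The base is a full 480×201 slab on the floor; four walls sit on top of the base. The front and back walls (the −y and +y sides) span the full width; the two side walls fit between them.

The open box has a circular hole of radius 16 mm through its front wall, centred at (x = 264, z = 130).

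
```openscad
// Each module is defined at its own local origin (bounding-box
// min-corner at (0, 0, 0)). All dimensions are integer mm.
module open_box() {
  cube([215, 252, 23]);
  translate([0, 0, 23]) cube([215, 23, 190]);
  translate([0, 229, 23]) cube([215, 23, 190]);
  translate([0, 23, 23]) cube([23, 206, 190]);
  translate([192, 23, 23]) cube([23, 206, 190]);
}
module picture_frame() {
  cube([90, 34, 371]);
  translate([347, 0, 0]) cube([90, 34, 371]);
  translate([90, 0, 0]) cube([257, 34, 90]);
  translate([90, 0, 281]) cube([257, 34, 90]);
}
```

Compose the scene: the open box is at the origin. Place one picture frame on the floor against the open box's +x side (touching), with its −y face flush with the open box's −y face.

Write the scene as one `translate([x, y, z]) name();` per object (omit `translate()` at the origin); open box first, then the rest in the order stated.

open_box();
translate([215, 0, 0]) picture_frame();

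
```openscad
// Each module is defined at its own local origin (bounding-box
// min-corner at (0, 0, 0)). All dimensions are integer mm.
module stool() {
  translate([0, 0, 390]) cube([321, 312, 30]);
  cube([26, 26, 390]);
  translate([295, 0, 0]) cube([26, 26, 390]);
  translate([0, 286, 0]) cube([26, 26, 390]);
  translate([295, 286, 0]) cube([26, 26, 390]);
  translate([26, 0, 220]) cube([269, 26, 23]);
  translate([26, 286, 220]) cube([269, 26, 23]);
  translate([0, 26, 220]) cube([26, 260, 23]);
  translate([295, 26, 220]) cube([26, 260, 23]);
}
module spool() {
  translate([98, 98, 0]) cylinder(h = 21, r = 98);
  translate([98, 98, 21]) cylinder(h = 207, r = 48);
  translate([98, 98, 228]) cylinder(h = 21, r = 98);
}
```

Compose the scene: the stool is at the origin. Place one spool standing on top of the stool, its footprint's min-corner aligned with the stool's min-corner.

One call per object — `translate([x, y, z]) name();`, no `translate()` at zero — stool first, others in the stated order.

stool();
translate([0, 0, 420]) spool();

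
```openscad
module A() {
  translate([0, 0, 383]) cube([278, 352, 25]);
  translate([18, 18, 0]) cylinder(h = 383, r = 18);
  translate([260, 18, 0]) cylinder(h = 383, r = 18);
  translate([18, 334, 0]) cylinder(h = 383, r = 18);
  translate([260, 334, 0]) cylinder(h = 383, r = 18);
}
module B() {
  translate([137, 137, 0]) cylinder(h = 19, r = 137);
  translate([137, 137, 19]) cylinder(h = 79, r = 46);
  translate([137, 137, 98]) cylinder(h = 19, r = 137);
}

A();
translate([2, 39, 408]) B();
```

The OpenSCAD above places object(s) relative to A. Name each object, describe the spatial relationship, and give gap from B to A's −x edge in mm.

The spool's min-x is at 2; the stool's min-x is 0; gap = 2 mm.

A is a stool. B is a spool. The spool is on top of the stool, centred. The gap from the spool to the stool's −x edge is 2 mm.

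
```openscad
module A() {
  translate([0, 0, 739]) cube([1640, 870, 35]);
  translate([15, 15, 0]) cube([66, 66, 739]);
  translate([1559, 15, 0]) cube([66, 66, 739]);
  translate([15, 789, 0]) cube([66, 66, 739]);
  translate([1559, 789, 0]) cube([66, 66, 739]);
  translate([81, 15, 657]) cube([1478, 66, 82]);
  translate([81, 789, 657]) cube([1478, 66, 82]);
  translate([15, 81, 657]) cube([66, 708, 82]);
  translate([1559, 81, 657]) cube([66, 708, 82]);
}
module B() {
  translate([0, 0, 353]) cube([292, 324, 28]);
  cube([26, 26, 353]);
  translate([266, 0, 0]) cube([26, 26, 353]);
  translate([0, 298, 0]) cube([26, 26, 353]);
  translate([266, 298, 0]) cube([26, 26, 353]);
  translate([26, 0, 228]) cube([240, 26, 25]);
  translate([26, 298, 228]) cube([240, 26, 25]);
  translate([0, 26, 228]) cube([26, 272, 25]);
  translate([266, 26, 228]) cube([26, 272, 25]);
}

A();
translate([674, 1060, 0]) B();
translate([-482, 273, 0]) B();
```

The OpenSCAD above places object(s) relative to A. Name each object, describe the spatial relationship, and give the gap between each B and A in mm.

Each stool's nearest face is 190 mm from the table's bounding box.

A is a table. B is a stool. Two stools sit around the table at the +y, −x sides. The gap between each stool and the table is 190 mm.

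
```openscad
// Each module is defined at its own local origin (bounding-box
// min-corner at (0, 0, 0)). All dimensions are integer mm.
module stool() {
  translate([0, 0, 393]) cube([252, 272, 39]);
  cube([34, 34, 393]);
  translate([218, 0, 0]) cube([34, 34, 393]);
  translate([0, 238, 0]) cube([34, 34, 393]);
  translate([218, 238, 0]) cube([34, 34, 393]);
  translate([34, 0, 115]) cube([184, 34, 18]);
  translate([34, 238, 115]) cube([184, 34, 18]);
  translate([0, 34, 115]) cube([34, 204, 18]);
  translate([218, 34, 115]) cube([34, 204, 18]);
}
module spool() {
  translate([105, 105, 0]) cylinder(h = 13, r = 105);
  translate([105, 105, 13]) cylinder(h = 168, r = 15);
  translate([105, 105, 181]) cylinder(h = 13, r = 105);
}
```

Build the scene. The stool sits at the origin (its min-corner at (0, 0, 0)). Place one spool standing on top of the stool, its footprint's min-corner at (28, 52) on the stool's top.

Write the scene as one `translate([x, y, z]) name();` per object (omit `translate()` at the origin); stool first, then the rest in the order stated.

stool();
translate([28, 52, 432]) spool();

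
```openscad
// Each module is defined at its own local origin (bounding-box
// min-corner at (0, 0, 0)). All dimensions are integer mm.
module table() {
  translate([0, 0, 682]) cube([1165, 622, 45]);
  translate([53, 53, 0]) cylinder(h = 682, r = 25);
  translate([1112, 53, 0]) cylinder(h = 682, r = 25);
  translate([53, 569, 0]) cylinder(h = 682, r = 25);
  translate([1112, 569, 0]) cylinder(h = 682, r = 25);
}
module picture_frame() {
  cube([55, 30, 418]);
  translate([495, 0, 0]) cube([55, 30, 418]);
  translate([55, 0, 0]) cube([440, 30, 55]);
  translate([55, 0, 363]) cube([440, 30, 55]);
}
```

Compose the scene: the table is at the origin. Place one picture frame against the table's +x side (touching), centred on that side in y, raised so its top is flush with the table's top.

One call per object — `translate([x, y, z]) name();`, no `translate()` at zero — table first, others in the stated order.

table();
translate([1165, 296, 309]) picture_frame();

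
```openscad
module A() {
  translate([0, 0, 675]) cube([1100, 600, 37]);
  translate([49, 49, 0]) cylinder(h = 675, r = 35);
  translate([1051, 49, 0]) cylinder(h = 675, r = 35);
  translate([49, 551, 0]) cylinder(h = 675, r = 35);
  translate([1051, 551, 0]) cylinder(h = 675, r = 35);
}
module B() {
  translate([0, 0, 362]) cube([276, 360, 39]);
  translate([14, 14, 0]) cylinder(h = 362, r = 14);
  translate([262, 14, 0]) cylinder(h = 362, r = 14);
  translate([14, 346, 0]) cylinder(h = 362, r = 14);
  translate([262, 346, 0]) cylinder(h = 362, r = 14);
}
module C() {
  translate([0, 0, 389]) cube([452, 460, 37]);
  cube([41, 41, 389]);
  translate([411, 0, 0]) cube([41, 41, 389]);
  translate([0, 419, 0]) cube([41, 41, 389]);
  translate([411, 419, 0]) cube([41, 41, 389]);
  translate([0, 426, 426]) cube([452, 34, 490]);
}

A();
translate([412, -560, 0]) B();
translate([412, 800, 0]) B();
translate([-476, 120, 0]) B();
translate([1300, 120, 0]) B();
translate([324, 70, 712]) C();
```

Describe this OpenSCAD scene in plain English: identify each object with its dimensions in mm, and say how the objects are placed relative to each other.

A is a table: top 1100 mm (x) × 600 mm (y), 37 mm thick, upper face at z = 712 mm, on four round legs of 70 mm diameter, each leg's bounding box inset 14 mm from the nearest pair of top edges, running from z = 0 to the bottom of the top.

B is a four-legged stool. The seat is 276×360 mm, 39 mm thick, top at z = 401 mm. It stands on four round legs, each 28 mm in diameter, from z = 0 to the seat underside, each leg's axis is inset half a diameter from the nearest pair of seat edges (so the leg's bounding box is flush with the corner).

C is a chair: 452×460 mm seat, 37 mm thick, top at z = 426 mm, on four 41 mm square corner legs flush with the seat edges. A 34 mm thick backrest slab spans the full seat width, extending 490 mm above the seat top, its back face flush with the seat's +y edge.

Four stools sit around the table at the −y, +y, −x, +x sides. The chair is on top of the table, centred.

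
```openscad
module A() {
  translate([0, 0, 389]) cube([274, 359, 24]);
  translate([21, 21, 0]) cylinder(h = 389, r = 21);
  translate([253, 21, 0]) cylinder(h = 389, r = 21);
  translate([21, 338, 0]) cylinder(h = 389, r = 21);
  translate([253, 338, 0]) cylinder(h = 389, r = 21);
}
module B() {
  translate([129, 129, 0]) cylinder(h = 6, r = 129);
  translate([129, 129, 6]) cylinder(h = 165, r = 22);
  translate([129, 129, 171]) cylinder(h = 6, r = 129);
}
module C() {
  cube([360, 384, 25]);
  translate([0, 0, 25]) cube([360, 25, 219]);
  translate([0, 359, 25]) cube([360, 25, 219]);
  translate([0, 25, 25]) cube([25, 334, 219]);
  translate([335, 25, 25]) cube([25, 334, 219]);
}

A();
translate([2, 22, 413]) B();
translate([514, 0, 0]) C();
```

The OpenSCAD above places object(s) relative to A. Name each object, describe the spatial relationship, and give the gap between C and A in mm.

A is a stool. B is a spool. C is an open box. The spool is on top of the stool. The open box is on the floor beside the stool on its +x side. The gap between the open box and the stool is 240 mm.

The open box's nearest face is 240 mm from the stool's +x face.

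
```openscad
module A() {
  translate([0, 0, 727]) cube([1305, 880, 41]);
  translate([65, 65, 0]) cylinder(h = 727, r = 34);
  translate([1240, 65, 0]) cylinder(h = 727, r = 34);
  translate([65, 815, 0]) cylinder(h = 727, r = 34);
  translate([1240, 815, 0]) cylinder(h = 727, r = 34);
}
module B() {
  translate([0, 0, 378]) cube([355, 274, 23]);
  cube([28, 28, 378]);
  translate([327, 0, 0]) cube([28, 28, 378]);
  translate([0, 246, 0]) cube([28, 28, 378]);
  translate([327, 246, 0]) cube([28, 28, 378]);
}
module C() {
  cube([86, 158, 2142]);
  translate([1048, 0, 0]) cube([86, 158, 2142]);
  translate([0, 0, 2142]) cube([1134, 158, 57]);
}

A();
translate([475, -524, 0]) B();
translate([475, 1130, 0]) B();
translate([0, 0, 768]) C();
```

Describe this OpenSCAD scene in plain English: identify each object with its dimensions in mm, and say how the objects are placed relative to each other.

A is a rectangular dining table. The top is 1305×880×41 mm with its upper surface at z = 768 mm. It stands on four round legs of 68 mm diameter, each leg's bounding box inset 31 mm from the nearest pair of top edges, running from the floor to the underside of the top.

B is a four-legged stool. The seat is a 355×274×23 mm slab whose top surface is at z = 401 mm; four square legs, each 28×28 mm in cross-section, run from the floor (z = 0) to the underside of the seat, each flush with a corner of the seat.

C is a door frame. The clear opening is 962 mm wide and 2142 mm high. Two 86 mm wide jambs, 158 mm deep, stand either side of the opening from the floor to the top of the opening. A 57 mm thick head sits across the top of both jambs, spanning the full outside width of the frame.

Two stools sit around the table at the −y, +y sides. The door frame is on top of the table.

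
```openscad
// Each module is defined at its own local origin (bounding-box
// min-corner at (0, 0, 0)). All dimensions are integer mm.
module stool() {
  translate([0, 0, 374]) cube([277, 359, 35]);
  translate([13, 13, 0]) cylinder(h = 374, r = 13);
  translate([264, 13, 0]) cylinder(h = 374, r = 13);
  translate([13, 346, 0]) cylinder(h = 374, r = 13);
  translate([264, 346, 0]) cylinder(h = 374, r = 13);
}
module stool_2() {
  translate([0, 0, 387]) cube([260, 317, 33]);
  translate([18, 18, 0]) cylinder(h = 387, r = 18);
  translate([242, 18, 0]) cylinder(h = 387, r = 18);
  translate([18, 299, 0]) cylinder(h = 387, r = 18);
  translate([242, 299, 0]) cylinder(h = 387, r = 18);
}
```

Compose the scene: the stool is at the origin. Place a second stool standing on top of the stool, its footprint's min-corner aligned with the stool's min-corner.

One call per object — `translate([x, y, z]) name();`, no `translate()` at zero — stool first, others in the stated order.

stool();
translate([0, 0, 409]) stool_2();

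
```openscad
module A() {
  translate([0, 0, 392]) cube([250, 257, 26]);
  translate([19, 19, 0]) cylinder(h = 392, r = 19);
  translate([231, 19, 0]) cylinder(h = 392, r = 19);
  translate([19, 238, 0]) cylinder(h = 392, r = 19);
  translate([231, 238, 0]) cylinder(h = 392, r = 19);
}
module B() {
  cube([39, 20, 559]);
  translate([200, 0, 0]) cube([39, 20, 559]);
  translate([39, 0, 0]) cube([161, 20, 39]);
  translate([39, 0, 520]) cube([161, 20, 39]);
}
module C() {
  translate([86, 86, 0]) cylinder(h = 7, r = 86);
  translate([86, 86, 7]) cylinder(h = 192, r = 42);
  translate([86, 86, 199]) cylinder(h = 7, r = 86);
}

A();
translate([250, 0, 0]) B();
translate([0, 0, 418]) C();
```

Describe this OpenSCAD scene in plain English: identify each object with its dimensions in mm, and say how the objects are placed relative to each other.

A is a simple wooden stool: a rectangular seat 250 mm (x) by 257 mm (y), 26 mm thick, top face at z = 418 mm, on four round legs, each 38 mm in diameter. The legs rest on z = 0, each leg's axis is inset half a diameter from the nearest pair of seat edges (so the leg's bounding box is flush with the corner).

B is a rectangular picture frame lying in the x–z plane (depth along y). The opening is 161 mm wide (x) by 481 mm tall (z), surrounded by a border 39 mm wide on all four sides. The frame is 20 mm deep and is made of two full-height vertical stiles with two horizontal rails fitted between them.

C is a spool: two coaxial disc flanges of radius 86 mm and thickness 7 mm, joined by a core cylinder of radius 42 mm and height 192 mm. The lower flange rests on z = 0 and the three cylinders share a vertical axis.

The picture frame is against the stool's +x side, with their −y faces flush. The spool is on top of the stool.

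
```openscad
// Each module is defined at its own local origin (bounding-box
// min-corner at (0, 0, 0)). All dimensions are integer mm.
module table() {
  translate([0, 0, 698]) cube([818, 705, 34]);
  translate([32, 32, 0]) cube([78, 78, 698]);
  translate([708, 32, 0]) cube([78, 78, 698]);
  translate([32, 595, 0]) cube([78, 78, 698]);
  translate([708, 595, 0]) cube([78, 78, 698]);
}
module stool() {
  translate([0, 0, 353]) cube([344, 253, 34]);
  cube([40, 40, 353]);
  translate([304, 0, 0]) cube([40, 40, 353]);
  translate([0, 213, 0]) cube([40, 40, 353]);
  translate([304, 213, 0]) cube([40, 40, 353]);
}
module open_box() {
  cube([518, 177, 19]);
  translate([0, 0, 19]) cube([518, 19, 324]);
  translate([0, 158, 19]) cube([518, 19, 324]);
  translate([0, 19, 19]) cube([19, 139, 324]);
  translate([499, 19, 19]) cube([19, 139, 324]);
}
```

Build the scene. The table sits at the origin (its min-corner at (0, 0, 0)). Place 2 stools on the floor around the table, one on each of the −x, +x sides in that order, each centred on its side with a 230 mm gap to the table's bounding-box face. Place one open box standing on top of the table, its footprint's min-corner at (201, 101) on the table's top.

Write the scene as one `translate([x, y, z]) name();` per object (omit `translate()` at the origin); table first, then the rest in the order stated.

table();
translate([-574, 226, 0]) stool();
translate([1048, 226, 0]) stool();
translate([201, 101, 732]) open_box();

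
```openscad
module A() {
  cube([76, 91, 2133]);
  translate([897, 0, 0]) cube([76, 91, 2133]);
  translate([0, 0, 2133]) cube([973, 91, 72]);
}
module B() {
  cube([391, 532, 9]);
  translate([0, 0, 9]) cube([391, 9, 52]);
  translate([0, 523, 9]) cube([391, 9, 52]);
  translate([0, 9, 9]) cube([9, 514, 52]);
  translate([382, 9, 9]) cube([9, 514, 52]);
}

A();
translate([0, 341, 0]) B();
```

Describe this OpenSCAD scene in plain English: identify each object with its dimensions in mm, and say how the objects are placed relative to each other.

A is a door frame. The clear opening is 821 mm wide and 2133 mm high. Two 76 mm wide jambs, 91 mm deep, stand either side of the opening from the floor to the top of the opening. A 72 mm thick head sits across the top of both jambs, spanning the full outside width of the frame.

B is an open-topped rectangular box: outside dimensions 391×532×61 mm, with a uniform wall and base thickness of 9 mm. The base is a full 391×532 slab on the floor; four walls sit on top of the base. The front and back walls (the −y and +y sides) span the full width; the two side walls fit between them.

The open box is on the floor beside the door frame on its +y side.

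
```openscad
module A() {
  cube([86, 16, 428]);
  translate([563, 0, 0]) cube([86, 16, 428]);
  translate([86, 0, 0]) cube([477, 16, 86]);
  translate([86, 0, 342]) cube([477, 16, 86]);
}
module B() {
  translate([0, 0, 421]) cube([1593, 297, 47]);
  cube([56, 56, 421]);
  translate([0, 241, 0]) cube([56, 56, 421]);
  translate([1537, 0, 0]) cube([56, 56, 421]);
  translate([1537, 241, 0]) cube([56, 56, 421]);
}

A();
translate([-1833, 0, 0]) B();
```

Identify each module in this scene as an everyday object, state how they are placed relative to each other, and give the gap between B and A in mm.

The bench's nearest face is 240 mm from the picture frame's −x face.

A is a picture frame. B is a bench. The bench is on the floor beside the picture frame on its −x side. The gap between the bench and the picture frame is 240 mm.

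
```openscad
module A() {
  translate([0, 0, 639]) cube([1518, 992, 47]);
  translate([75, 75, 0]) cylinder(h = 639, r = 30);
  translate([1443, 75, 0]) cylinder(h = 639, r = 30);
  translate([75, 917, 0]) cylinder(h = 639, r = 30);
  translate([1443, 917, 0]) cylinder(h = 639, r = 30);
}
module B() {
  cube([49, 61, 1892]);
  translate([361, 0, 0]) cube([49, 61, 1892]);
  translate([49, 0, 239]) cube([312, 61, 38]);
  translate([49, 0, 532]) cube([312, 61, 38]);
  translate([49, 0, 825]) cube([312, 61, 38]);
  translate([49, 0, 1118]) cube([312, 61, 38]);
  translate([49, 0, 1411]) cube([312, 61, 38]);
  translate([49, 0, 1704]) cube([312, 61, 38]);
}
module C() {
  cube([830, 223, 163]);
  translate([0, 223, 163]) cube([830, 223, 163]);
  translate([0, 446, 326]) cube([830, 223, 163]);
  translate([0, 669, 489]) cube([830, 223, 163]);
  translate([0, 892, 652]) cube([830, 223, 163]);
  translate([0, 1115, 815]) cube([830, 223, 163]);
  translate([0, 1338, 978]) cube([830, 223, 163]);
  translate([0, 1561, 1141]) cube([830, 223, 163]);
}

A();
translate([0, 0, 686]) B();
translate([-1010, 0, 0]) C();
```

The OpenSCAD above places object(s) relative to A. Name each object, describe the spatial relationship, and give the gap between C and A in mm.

A is a table. B is a ladder. C is a staircase. The ladder is on top of the table. The staircase is on the floor beside the table on its −x side. The gap between the staircase and the table is 180 mm.

The staircase's nearest face is 180 mm from the table's −x face.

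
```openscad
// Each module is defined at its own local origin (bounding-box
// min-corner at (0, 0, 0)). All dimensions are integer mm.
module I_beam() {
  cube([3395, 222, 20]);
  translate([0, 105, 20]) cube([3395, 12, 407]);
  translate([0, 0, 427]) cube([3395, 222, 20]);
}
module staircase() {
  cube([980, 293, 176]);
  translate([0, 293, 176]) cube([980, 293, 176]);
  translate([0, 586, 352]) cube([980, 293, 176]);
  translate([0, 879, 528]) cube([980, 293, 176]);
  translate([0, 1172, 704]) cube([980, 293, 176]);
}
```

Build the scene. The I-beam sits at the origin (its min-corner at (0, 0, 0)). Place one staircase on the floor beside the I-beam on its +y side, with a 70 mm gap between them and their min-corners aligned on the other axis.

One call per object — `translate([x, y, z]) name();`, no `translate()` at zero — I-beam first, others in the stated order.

I_beam();
translate([0, 292, 0]) staircase();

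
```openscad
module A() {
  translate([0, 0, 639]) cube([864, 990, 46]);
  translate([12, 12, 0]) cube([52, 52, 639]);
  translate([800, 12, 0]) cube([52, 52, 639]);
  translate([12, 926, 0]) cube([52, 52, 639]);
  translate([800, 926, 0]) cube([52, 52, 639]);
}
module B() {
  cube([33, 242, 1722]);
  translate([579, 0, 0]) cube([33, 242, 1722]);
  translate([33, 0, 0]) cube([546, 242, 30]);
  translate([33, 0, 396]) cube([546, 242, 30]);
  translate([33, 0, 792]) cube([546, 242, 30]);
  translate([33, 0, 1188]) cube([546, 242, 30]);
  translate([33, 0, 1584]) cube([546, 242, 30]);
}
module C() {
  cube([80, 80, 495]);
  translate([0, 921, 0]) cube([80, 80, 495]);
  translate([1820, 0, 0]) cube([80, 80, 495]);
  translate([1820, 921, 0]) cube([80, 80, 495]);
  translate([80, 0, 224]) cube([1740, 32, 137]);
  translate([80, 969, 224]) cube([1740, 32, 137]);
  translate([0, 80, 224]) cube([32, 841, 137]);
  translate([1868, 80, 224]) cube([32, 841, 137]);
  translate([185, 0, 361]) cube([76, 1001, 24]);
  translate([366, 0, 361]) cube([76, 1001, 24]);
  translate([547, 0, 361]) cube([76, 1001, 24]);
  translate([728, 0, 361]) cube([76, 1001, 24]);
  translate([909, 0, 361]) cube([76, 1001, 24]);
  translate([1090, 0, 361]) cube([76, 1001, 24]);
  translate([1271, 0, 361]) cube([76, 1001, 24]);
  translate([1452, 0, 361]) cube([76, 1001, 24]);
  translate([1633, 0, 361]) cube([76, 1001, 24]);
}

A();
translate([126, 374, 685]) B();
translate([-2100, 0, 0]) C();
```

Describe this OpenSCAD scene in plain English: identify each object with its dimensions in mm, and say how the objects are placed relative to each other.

A is a table with a 864×990 mm rectangular top, 46 mm thick, top surface at z = 685 mm, supported by four 52×52 mm square legs, each inset 12 mm from the nearest pair of top edges, running from the floor.

B is a bookshelf 612 mm wide overall, 242 mm deep and 1722 mm tall. The two sides are 33 mm thick vertical panels. 5 horizontal shelves of 30 mm thickness span between the inner faces of the sides; the lowest shelf sits on the floor and shelves are stacked with a clear vertical gap of 366 mm between each pair.

C is a bed frame 1900 mm long (x) by 1001 mm wide (y). Four 80×80 mm corner posts, 495 mm tall, at the corners of the footprint. Four rails of 32 mm thickness and 137 mm height run between adjacent posts with their undersides at z = 224 mm, their outer faces flush with the outside of the frame (the two x-running rails run between the posts' inner faces; the two y-running rails run between the posts' inner faces). 9 slats, each 76 mm wide (x) and 24 mm thick, lie across the top of the two x-running rails, running the full 1001 mm width of the frame in y; the slats are evenly spaced along x between the inner faces of the end posts with equal gaps (rounded down to the nearest mm) at the −x end and between each pair — any rounding remainder accumulates at the +x end.

The bookshelf is on top of the table, centred. The bed frame is on the floor beside the table on its −x side.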